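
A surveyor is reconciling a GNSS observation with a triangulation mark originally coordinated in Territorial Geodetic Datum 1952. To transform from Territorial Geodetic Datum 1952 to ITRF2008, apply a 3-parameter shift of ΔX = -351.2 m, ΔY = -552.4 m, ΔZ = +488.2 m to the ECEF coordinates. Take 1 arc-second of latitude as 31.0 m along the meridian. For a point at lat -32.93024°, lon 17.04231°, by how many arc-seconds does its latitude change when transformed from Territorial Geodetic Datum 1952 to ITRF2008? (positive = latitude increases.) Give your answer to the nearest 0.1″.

Δφ = 4.5″

sin φ = -0.543618, cos φ = 0.839333, sin λ = 0.293078, cos λ = 0.956089.
North component: ΔN = −sin φ cos λ·ΔX − sin φ sin λ·ΔY + cos φ·ΔZ = −(-0.543618)(0.956089)(-351.2) − (-0.543618)(0.293078)(-552.4) + (0.839333)(488.2) = 139.22 m.
1° of latitude spans 3600 × 31.00 = 111600 m, so Δφ = 139.22 / 111600 × 3600 = 4.491″.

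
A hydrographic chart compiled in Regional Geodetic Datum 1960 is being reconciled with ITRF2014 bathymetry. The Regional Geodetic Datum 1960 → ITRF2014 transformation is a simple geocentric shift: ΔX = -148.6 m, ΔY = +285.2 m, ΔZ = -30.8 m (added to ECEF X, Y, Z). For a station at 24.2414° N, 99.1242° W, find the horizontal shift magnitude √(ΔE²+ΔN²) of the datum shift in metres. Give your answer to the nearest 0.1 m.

207.1 m

At φ = 24.2414°, λ = -99.1242°: sin φ = 0.410582, cos φ = 0.911824, sin λ = -0.987347, cos λ = -0.158575.
ΔE = −sin λ·ΔX + cos λ·ΔY = −(-0.987347)·(-148.6) + (-0.158575)·(285.2) = -191.95 m.
ΔN = −sin φ cos λ·ΔX − sin φ sin λ·ΔY + cos φ·ΔZ = −(0.410582)(-0.158575)(-148.6) − (0.410582)(-0.987347)(285.2) + (0.911824)(-30.8) = 77.86 m.
Horizontal magnitude = √(ΔE² + ΔN²) = √((-191.95)² + 77.86²) = 207.13 m.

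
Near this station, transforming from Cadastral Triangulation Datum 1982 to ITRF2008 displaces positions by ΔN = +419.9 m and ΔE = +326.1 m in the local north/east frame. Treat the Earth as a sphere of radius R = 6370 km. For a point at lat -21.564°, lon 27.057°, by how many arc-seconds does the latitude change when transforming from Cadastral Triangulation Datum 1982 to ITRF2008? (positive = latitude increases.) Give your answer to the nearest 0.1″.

On a sphere of radius R, 1 rad of latitude = R, so Δφ = ΔN / R = 419.9 / 6370000 = 6.5918e-05 rad = 13.597″.

Δφ = 13.6″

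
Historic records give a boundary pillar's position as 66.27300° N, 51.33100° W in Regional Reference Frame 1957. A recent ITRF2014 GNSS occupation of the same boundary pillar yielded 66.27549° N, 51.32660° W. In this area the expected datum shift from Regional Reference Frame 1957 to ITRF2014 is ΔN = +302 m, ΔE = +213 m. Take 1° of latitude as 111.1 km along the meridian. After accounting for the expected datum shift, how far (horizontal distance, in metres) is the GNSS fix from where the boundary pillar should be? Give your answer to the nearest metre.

Observed coordinate differences: Δφ = +0.00249°, Δλ = +0.00440°.
Converting to metres (1° lat = 111100 m, cos φ = 0.402379): observed ΔN = 276.6 m, observed ΔE = 196.7 m.
Subtracting the expected shift leaves a residual of 276.6 − (302) = -25.4 m north and 196.7 − (213) = -16.3 m east.
Residual distance = √((-25.4)² + (-16.3)²) = 30.1 m.

30 m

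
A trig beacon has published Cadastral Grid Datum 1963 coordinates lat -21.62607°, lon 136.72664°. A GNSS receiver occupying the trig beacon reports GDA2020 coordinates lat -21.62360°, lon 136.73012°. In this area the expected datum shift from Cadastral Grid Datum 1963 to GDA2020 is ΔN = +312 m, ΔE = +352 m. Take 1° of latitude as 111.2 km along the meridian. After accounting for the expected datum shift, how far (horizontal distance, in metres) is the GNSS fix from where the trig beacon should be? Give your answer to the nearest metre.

Observed coordinate differences: Δφ = +0.00247°, Δλ = +0.00348°.
Converting to metres (1° lat = 111200 m, cos φ = 0.929609): observed ΔN = 274.7 m, observed ΔE = 359.7 m.
Subtracting the expected shift leaves a residual of 274.7 − (312) = -37.3 m north and 359.7 − (352) = 7.7 m east.
Residual distance = √((-37.3)² + 7.7²) = 38.1 m.

38 m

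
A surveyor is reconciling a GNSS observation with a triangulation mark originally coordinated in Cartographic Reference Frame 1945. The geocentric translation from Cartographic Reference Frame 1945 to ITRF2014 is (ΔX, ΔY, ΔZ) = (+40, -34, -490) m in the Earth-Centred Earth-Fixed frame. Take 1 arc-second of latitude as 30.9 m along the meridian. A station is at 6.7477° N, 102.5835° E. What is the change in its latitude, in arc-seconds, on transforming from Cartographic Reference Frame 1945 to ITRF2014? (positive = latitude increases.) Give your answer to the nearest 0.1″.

sin φ = 0.117498, cos φ = 0.993073, sin λ = 0.975980, cos λ = -0.217862.
North component: ΔN = −sin φ cos λ·ΔX − sin φ sin λ·ΔY + cos φ·ΔZ = −(0.117498)(-0.217862)(40) − (0.117498)(0.975980)(-34) + (0.993073)(-490) = -481.68 m.
1° of latitude spans 3600 × 30.90 = 111240 m, so Δφ = -481.68 / 111240 × 3600 = -15.588″.

Δφ = -15.6″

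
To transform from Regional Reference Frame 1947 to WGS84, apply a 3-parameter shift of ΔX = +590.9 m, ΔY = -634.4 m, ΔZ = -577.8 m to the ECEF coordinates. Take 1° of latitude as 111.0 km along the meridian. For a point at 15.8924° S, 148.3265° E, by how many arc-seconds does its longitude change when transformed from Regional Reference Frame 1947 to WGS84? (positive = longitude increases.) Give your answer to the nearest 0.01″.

sin φ = -0.273832, cos φ = 0.961778, sin λ = 0.525078, cos λ = -0.851054.
East component: ΔE = −sin λ·ΔX + cos λ·ΔY = −(0.525078)(590.9) + (-0.851054)(-634.4) = 229.64 m.
1° of latitude spans 111000 m; at latitude φ, 1° of longitude spans that × cos φ = 106757.3 m, so Δλ = 229.64 / 106757.3 × 3600 = 7.744″.

Δλ = 7.74″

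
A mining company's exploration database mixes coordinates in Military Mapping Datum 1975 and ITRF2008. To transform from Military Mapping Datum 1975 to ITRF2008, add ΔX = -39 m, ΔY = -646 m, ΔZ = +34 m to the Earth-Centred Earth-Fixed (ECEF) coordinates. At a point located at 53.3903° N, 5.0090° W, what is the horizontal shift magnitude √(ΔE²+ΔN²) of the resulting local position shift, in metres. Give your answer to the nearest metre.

The local east axis at (φ, λ) is (−sin λ, cos λ, 0), so ΔE = −sin(-5.0090°)·(-39) + cos(-5.0090°)·(-646) = -646.94 m.
The local north axis is (−sin φ cos λ, −sin φ sin λ, cos φ), giving ΔN = 31.186 − 45.276 + 20.276 = 6.19 m.
Horizontal magnitude = √(ΔE² + ΔN²) = √((-646.94)² + 6.19²) = 646.97 m.

647 m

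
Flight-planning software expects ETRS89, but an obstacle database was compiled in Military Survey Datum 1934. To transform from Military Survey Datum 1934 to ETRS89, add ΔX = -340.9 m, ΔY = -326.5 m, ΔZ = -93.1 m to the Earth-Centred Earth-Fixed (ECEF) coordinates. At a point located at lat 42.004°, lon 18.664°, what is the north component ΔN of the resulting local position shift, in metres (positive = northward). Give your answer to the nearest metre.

The local north axis is (−sin φ cos λ, −sin φ sin λ, cos φ), giving ΔN = 216.128 + 69.920 − 69.182 = 216.87 m.

ΔN = 217 m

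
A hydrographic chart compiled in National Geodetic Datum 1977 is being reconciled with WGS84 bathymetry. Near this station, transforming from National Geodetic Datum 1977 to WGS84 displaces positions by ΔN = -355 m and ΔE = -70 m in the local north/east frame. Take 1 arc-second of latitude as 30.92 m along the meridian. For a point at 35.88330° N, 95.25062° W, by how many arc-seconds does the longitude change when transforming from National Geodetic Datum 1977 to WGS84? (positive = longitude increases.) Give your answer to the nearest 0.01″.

Δλ = -2.79″

At latitude 35.88330°, cos φ = 0.810213.
1″ of longitude at this latitude = 30.92 × cos φ = 25.0518 m, so Δλ = -70.0 / 25.0518 = -2.794″.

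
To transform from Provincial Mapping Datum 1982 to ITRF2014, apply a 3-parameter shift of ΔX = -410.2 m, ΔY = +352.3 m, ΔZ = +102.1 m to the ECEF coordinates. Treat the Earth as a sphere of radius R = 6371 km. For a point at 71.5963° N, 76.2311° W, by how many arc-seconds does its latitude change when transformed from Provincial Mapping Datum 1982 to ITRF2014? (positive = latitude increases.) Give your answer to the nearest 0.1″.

sin φ = 0.948856, cos φ = 0.315710, sin λ = -0.971264, cos λ = 0.238006.
North component: ΔN = −sin φ cos λ·ΔX − sin φ sin λ·ΔY + cos φ·ΔZ = −(0.948856)(0.238006)(-410.2) − (0.948856)(-0.971264)(352.3) + (0.315710)(102.1) = 449.55 m.
1° of latitude spans πR/180 = 111195 m, so Δφ = 449.55 / 111195 × 3600 = 14.554″.

Δφ = 14.6″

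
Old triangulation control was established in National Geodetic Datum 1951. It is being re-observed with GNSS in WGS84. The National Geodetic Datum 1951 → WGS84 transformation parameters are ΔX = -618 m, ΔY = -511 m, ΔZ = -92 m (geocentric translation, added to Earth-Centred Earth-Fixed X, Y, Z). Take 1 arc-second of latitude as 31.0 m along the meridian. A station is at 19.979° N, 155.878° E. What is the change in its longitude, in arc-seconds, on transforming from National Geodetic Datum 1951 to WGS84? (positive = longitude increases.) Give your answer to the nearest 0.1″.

Δλ = 24.7″

sin φ = 0.341676, cos φ = 0.939818, sin λ = 0.408681, cos λ = -0.912677.
East component: ΔE = −sin λ·ΔX + cos λ·ΔY = −(0.408681)(-618) + (-0.912677)(-511) = 718.94 m.
1° of latitude spans 3600 × 31.00 = 111600 m; at latitude φ, 1° of longitude spans that × cos φ = 104883.7 m, so Δλ = 718.94 / 104883.7 × 3600 = 24.677″.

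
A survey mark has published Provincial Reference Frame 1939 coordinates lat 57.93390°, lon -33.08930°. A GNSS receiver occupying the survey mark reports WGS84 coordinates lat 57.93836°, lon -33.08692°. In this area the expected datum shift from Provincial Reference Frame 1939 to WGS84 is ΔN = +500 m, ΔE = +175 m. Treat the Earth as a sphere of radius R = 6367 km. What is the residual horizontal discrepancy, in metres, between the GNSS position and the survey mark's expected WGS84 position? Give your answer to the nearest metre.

35 m

Observed coordinate differences: Δφ = +0.00446°, Δλ = +0.00238°.
Converting to metres (1° lat = 111125 m, cos φ = 0.530897): observed ΔN = 495.6 m, observed ΔE = 140.4 m.
Subtracting the expected shift leaves a residual of 495.6 − (500) = -4.4 m north and 140.4 − (175) = -34.6 m east.
Residual distance = √((-4.4)² + (-34.6)²) = 34.9 m.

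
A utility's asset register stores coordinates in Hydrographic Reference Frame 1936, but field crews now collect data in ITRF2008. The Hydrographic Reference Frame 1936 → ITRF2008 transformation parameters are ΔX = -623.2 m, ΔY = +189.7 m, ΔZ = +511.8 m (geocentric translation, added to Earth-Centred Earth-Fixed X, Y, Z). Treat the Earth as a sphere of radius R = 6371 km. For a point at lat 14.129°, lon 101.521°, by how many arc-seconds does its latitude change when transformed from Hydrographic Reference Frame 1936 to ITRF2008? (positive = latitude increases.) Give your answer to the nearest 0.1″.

sin φ = 0.244106, cos φ = 0.969749, sin λ = 0.979852, cos λ = -0.199727.
North component: ΔN = −sin φ cos λ·ΔX − sin φ sin λ·ΔY + cos φ·ΔZ = −(0.244106)(-0.199727)(-623.2) − (0.244106)(0.979852)(189.7) + (0.969749)(511.8) = 420.56 m.
1° of latitude spans πR/180 = 111195 m, so Δφ = 420.56 / 111195 × 3600 = 13.616″.

Δφ = 13.6″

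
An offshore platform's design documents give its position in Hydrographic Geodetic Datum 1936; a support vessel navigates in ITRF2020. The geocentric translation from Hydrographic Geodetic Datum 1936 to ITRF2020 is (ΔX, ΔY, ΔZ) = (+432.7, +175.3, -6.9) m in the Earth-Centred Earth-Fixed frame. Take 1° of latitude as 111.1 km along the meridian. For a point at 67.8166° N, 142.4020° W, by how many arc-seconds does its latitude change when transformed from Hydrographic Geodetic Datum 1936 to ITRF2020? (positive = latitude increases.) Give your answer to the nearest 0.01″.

sin φ = 0.925980, cos φ = 0.377573, sin λ = -0.610118, cos λ = -0.792311.
North component: ΔN = −sin φ cos λ·ΔX − sin φ sin λ·ΔY + cos φ·ΔZ = −(0.925980)(-0.792311)(432.7) − (0.925980)(-0.610118)(175.3) + (0.377573)(-6.9) = 413.89 m.
1° of latitude spans 111100 m, so Δφ = 413.89 / 111100 × 3600 = 13.411″.

Δφ = 13.41″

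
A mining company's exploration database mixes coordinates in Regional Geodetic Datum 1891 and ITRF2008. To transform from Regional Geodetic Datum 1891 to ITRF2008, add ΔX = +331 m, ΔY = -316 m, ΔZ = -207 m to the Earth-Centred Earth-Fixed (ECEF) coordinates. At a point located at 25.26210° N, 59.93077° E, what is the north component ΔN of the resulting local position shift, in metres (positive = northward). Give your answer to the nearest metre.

ΔN = -141 m

At φ = 25.26210°, λ = 59.93077°: sin φ = 0.426760, cos φ = 0.904365, sin λ = 0.865421, cos λ = 0.501046.
ΔN = −sin φ cos λ·ΔX − sin φ sin λ·ΔY + cos φ·ΔZ = −(0.426760)(0.501046)(331) − (0.426760)(0.865421)(-316) + (0.904365)(-207) = -141.27 m.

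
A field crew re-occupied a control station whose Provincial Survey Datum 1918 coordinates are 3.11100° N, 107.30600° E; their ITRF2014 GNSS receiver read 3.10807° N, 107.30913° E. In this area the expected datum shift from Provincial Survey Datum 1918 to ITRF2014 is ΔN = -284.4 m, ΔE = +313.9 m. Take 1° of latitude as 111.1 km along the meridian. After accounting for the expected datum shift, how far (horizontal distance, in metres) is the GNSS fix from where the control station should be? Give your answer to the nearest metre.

Observed coordinate differences: Δφ = -0.00293°, Δλ = +0.00313°.
Converting to metres (1° lat = 111100 m, cos φ = 0.998526): observed ΔN = -325.5 m, observed ΔE = 347.2 m.
Subtracting the expected shift leaves a residual of -325.5 − (-284.4) = -41.1 m north and 347.2 − (313.9) = 33.3 m east.
Residual distance = √((-41.1)² + 33.3²) = 52.9 m.

53 m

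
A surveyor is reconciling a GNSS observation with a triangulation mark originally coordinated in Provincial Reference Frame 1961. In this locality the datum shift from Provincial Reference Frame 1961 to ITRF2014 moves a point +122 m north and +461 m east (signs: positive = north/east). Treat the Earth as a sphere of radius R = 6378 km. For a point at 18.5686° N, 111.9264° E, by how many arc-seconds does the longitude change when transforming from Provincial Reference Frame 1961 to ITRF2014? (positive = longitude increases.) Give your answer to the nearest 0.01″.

At latitude 18.5686°, cos φ = 0.947943.
One radian of longitude at latitude φ spans R cos φ, so Δλ = ΔE / (R cos φ) = 461.0 / (6378000 × 0.947943) = 7.6249e-05 rad = 15.727″.

Δλ = 15.73″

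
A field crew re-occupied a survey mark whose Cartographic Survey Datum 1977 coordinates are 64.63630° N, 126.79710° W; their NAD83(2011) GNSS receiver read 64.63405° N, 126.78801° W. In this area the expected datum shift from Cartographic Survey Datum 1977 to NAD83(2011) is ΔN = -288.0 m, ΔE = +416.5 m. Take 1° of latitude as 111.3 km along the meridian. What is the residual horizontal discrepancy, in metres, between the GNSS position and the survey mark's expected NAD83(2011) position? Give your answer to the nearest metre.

41 m

Observed coordinate differences: Δφ = -0.00225°, Δλ = +0.00909°.
Converting to metres (1° lat = 111300 m, cos φ = 0.428363): observed ΔN = -250.4 m, observed ΔE = 433.4 m.
Subtracting the expected shift leaves a residual of -250.4 − (-288.0) = 37.6 m north and 433.4 − (416.5) = 16.9 m east.
Residual distance = √(37.6² + 16.9²) = 41.2 m.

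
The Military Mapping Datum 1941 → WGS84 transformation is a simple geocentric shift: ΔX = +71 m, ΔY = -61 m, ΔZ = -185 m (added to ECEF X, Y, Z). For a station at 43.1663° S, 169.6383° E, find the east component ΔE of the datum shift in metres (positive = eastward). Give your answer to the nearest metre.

At φ = -43.1663°, λ = 169.6383°: sin φ = -0.684118, cos φ = 0.729371, sin λ = 0.179862, cos λ = -0.983692.
ΔE = −sin λ·ΔX + cos λ·ΔY = −(0.179862)·(71) + (-0.983692)·(-61) = 47.24 m.

ΔE = 47 m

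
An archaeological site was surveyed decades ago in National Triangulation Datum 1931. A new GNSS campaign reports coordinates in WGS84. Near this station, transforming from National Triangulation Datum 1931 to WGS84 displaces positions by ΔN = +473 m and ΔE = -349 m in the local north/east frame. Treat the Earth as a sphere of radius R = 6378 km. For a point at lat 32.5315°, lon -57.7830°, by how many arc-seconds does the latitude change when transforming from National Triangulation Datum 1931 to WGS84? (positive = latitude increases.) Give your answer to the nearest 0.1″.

Δφ = 15.3″

On a sphere of radius R, 1 rad of latitude = R, so Δφ = ΔN / R = 473.0 / 6378000 = 7.4161e-05 rad = 15.297″.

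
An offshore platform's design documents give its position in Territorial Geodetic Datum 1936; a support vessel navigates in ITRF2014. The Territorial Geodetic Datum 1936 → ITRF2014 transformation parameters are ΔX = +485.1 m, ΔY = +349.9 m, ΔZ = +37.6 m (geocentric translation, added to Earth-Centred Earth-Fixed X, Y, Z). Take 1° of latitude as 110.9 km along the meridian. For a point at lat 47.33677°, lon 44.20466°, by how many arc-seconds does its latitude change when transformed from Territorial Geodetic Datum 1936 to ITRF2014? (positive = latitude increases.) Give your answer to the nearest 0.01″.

Δφ = -13.30″

sin φ = 0.735350, cos φ = 0.677688, sin λ = 0.697223, cos λ = 0.716854.
North component: ΔN = −sin φ cos λ·ΔX − sin φ sin λ·ΔY + cos φ·ΔZ = −(0.735350)(0.716854)(485.1) − (0.735350)(0.697223)(349.9) + (0.677688)(37.6) = -409.63 m.
1° of latitude spans 110900 m, so Δφ = -409.63 / 110900 × 3600 = -13.297″.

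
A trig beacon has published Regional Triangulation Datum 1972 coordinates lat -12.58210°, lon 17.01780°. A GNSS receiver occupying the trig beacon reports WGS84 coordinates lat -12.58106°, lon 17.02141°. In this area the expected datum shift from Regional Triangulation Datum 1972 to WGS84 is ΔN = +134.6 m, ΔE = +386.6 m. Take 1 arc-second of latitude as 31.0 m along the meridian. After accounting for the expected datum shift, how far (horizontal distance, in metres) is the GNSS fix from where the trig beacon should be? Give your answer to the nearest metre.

20 m

Observed coordinate differences: Δφ = +0.00104°, Δλ = +0.00361°.
Converting to metres (1° lat = 111600 m, cos φ = 0.975985): observed ΔN = 116.1 m, observed ΔE = 393.2 m.
Subtracting the expected shift leaves a residual of 116.1 − (134.6) = -18.5 m north and 393.2 − (386.6) = 6.6 m east.
Residual distance = √((-18.5)² + 6.6²) = 19.7 m.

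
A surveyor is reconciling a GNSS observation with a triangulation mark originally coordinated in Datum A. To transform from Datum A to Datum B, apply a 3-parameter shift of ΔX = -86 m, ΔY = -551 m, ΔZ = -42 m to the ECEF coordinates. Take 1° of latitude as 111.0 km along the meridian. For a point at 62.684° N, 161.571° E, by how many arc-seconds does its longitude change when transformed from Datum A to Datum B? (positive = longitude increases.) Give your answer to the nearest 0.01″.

sin φ = 0.888489, cos φ = 0.458898, sin λ = 0.316129, cos λ = -0.948716.
East component: ΔE = −sin λ·ΔX + cos λ·ΔY = −(0.316129)(-86) + (-0.948716)(-551) = 549.93 m.
1° of latitude spans 111000 m; at latitude φ, 1° of longitude spans that × cos φ = 50937.6 m, so Δλ = 549.93 / 50937.6 × 3600 = 38.866″.

Δλ = 38.87″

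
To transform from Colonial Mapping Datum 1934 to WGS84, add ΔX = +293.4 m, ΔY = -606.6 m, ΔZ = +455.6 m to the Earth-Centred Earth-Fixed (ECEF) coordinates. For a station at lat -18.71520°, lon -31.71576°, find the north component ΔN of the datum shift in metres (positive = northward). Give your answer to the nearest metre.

ΔN = 614 m

At φ = -18.71520°, λ = -31.71576°: sin φ = -0.320864, cos φ = 0.947125, sin λ = -0.525706, cos λ = 0.850667.
ΔN = −sin φ cos λ·ΔX − sin φ sin λ·ΔY + cos φ·ΔZ = −(-0.320864)(0.850667)(293.4) − (-0.320864)(-0.525706)(-606.6) + (0.947125)(455.6) = 613.91 m.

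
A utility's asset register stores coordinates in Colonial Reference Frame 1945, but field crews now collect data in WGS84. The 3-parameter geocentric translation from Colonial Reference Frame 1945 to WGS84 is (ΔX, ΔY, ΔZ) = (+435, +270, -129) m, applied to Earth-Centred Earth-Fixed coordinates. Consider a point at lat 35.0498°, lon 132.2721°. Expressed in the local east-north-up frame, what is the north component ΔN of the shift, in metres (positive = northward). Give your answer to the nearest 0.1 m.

ΔN = -52.3 m

The local north axis is (−sin φ cos λ, −sin φ sin λ, cos φ), giving ΔN = 168.039 − 114.736 − 105.606 = -52.30 m.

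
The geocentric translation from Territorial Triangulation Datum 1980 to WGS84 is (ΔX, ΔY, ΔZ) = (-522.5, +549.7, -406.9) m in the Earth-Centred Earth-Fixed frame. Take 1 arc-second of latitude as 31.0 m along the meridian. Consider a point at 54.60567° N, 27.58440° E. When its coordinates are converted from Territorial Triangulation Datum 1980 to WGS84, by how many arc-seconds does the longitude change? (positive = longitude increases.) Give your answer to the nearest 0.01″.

Δλ = 40.61″

sin φ = 0.815185, cos φ = 0.579201, sin λ = 0.463055, cos λ = 0.886330.
East component: ΔE = −sin λ·ΔX + cos λ·ΔY = −(0.463055)(-522.5) + (0.886330)(549.7) = 729.16 m.
1° of latitude spans 3600 × 31.00 = 111600 m; at latitude φ, 1° of longitude spans that × cos φ = 64638.8 m, so Δλ = 729.16 / 64638.8 × 3600 = 40.610″.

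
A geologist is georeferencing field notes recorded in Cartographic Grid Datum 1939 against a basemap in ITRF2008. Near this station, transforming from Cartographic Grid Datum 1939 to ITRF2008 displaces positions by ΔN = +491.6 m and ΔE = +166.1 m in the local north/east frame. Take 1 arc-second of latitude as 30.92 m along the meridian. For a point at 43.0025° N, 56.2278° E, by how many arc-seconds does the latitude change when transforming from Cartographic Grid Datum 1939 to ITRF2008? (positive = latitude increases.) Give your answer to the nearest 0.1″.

1″ of latitude = 30.92 m, so Δφ = 491.6 / 30.92 = 15.899″.

Δφ = 15.9″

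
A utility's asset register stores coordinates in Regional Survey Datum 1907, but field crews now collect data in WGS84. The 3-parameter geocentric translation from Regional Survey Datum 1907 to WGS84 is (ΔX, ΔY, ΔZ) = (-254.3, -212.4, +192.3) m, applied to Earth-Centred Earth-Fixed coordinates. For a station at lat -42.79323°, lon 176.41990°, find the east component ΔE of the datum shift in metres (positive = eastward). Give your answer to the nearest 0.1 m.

At φ = -42.79323°, λ = 176.41990°: sin φ = -0.679355, cos φ = 0.733810, sin λ = 0.062444, cos λ = -0.998048.
ΔE = −sin λ·ΔX + cos λ·ΔY = −(0.062444)·(-254.3) + (-0.998048)·(-212.4) = 227.86 m.

ΔE = 227.9 m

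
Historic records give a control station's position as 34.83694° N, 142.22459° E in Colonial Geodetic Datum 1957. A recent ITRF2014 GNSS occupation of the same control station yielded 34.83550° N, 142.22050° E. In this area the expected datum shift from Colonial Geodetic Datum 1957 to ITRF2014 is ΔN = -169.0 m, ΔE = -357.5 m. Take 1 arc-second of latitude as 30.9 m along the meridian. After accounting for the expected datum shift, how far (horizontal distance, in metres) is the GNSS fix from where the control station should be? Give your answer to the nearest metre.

18 m

Observed coordinate differences: Δφ = -0.00144°, Δλ = -0.00409°.
Converting to metres (1° lat = 111240 m, cos φ = 0.820781): observed ΔN = -160.2 m, observed ΔE = -373.4 m.
Subtracting the expected shift leaves a residual of -160.2 − (-169.0) = 8.8 m north and -373.4 − (-357.5) = -15.9 m east.
Residual distance = √(8.8² + (-15.9)²) = 18.2 m.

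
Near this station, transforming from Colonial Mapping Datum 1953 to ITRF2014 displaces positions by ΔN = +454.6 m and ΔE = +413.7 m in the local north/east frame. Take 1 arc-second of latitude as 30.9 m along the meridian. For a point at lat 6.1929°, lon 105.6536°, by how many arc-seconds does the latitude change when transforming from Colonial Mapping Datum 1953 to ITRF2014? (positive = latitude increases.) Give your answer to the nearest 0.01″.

1″ of latitude = 30.90 m, so Δφ = 454.6 / 30.90 = 14.712″.

Δφ = 14.71″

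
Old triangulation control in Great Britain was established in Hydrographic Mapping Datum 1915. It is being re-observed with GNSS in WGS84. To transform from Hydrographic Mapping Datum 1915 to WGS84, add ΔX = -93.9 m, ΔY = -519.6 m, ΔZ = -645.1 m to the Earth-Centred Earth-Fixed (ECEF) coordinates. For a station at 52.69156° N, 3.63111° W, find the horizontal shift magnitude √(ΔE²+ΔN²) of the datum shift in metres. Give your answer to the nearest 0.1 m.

At φ = 52.69156°, λ = -3.63111°: sin φ = 0.795384, cos φ = 0.606106, sin λ = -0.063332, cos λ = 0.997992.
ΔE = −sin λ·ΔX + cos λ·ΔY = −(-0.063332)·(-93.9) + (0.997992)·(-519.6) = -524.50 m.
ΔN = −sin φ cos λ·ΔX − sin φ sin λ·ΔY + cos φ·ΔZ = −(0.795384)(0.997992)(-93.9) − (0.795384)(-0.063332)(-519.6) + (0.606106)(-645.1) = -342.64 m.
Horizontal magnitude = √(ΔE² + ΔN²) = √((-524.50)² + (-342.64)²) = 626.50 m.

626.5 m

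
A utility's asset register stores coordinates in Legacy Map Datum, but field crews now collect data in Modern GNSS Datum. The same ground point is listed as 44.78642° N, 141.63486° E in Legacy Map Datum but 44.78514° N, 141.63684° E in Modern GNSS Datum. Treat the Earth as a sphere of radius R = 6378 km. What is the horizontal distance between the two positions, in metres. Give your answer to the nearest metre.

Δφ = 44.78514° − 44.78642° = -0.00128°; Δλ = 141.63684° − 141.63486° = +0.00198°.
1° along a meridian = πR/180 = 111317 m.
ΔN = Δφ × 111317 = -142.5 m; ΔE = Δλ × 111317 × cos(44.78642°) = +0.00198 × 111317 × 0.709738 = 156.4 m.
Distance = √(ΔE² + ΔN²) = √(156.4² + (-142.5)²) = 211.6 m.

212 m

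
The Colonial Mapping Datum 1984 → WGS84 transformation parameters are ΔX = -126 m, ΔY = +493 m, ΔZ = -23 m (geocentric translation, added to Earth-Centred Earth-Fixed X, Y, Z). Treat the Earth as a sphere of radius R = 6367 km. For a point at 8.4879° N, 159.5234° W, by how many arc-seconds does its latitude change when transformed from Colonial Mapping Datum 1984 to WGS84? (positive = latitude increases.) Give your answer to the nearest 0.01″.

sin φ = 0.147601, cos φ = 0.989047, sin λ = -0.349825, cos λ = -0.936815.
North component: ΔN = −sin φ cos λ·ΔX − sin φ sin λ·ΔY + cos φ·ΔZ = −(0.147601)(-0.936815)(-126) − (0.147601)(-0.349825)(493) + (0.989047)(-23) = -14.71 m.
1° of latitude spans πR/180 = 111125 m, so Δφ = -14.71 / 111125 × 3600 = -0.477″.

Δφ = -0.48″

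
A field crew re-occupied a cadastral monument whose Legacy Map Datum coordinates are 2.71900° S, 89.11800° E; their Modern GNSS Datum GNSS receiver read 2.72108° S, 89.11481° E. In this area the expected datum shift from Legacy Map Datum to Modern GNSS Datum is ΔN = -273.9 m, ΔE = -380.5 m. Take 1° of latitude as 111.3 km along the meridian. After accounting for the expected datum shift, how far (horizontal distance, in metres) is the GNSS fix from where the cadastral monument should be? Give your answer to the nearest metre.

Observed coordinate differences: Δφ = -0.00208°, Δλ = -0.00319°.
Converting to metres (1° lat = 111300 m, cos φ = 0.998874): observed ΔN = -231.5 m, observed ΔE = -354.6 m.
Subtracting the expected shift leaves a residual of -231.5 − (-273.9) = 42.4 m north and -354.6 − (-380.5) = 25.9 m east.
Residual distance = √(42.4² + 25.9²) = 49.7 m.

50 m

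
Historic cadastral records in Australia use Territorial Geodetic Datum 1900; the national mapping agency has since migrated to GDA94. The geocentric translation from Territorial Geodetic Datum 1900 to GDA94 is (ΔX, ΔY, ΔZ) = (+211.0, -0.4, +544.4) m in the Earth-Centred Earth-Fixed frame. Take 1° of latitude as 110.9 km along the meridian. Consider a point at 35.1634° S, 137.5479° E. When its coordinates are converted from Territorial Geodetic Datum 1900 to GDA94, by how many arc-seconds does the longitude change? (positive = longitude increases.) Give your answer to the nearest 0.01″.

Δλ = -5.64″

sin φ = -0.575910, cos φ = 0.817513, sin λ = 0.674974, cos λ = -0.737842.
East component: ΔE = −sin λ·ΔX + cos λ·ΔY = −(0.674974)(211.0) + (-0.737842)(-0.4) = -142.12 m.
1° of latitude spans 110900 m; at latitude φ, 1° of longitude spans that × cos φ = 90662.2 m, so Δλ = -142.12 / 90662.2 × 3600 = -5.643″.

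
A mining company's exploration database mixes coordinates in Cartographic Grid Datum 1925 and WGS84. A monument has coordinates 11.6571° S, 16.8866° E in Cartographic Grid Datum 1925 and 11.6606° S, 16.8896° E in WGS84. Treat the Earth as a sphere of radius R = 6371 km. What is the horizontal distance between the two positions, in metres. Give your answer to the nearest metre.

508 m

Δφ = -11.6606° − -11.6571° = -0.0035°; Δλ = 16.8896° − 16.8866° = +0.0030°.
1° along a meridian = πR/180 = 111195 m.
ΔN = Δφ × 111195 = -389.2 m; ΔE = Δλ × 111195 × cos(-11.6571°) = +0.0030 × 111195 × 0.979374 = 326.7 m.
Distance = √(ΔE² + ΔN²) = √(326.7² + (-389.2)²) = 508.1 m.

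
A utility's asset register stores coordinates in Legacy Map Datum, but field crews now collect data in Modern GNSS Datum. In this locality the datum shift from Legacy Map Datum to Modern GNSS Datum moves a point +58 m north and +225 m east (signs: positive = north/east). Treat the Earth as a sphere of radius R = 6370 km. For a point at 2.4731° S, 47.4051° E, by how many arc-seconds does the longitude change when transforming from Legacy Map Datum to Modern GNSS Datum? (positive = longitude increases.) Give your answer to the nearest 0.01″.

Δλ = 7.29″

At latitude -2.4731°, cos φ = 0.999069.
One radian of longitude at latitude φ spans R cos φ, so Δλ = ΔE / (R cos φ) = 225.0 / (6370000 × 0.999069) = 3.5355e-05 rad = 7.292″.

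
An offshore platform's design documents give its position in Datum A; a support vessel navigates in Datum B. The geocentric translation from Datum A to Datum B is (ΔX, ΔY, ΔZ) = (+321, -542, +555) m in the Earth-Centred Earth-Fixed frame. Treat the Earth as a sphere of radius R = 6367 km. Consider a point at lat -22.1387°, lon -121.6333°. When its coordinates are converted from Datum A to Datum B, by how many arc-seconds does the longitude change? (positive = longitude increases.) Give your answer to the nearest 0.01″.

sin φ = -0.376850, cos φ = 0.926274, sin λ = -0.851422, cos λ = -0.524481.
East component: ΔE = −sin λ·ΔX + cos λ·ΔY = −(-0.851422)(321) + (-0.524481)(-542) = 557.58 m.
1° of latitude spans πR/180 = 111125 m; at latitude φ, 1° of longitude spans that × cos φ = 102932.3 m, so Δλ = 557.58 / 102932.3 × 3600 = 19.501″.

Δλ = 19.50″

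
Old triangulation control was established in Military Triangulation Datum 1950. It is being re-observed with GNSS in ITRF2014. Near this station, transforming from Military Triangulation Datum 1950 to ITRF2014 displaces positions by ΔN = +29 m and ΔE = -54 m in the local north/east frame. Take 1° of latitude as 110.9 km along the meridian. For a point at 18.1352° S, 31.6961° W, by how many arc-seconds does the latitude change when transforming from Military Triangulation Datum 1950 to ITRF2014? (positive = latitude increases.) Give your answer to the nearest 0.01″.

Δφ = 0.94″

1° of latitude = 110.9 km, so Δφ = 29.0 / 110900 = 0.0002615° = 0.941″.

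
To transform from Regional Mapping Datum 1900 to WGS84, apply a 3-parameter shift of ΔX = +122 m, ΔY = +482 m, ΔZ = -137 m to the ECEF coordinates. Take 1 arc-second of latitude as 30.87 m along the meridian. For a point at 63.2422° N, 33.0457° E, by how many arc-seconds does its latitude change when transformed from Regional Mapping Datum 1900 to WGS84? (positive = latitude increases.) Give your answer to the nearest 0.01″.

Δφ = -12.56″

sin φ = 0.892918, cos φ = 0.450220, sin λ = 0.545308, cos λ = 0.838236.
North component: ΔN = −sin φ cos λ·ΔX − sin φ sin λ·ΔY + cos φ·ΔZ = −(0.892918)(0.838236)(122) − (0.892918)(0.545308)(482) + (0.450220)(-137) = -387.69 m.
1° of latitude spans 3600 × 30.87 = 111132 m, so Δφ = -387.69 / 111132 × 3600 = -12.559″.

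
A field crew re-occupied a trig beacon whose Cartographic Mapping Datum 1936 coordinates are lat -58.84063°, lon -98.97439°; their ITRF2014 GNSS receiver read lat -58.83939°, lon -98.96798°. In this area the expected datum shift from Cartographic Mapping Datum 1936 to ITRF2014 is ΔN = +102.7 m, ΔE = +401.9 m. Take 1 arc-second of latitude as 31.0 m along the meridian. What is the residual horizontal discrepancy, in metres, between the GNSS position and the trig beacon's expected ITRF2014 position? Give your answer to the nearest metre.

Observed coordinate differences: Δφ = +0.00124°, Δλ = +0.00641°.
Converting to metres (1° lat = 111600 m, cos φ = 0.517420): observed ΔN = 138.4 m, observed ΔE = 370.1 m.
Subtracting the expected shift leaves a residual of 138.4 − (102.7) = 35.7 m north and 370.1 − (401.9) = -31.8 m east.
Residual distance = √(35.7² + (-31.8)²) = 47.8 m.

48 m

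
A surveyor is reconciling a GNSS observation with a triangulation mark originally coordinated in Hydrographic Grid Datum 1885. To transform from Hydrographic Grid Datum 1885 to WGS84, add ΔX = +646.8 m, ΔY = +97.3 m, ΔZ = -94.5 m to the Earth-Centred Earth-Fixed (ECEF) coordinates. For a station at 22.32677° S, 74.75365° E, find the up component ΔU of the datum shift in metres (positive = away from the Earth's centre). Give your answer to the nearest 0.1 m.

ΔU = 280.1 m

At φ = -22.32677°, λ = 74.75365°: sin φ = -0.379888, cos φ = 0.925032, sin λ = 0.964804, cos λ = 0.262970.
ΔU = cos φ cos λ·ΔX + cos φ sin λ·ΔY + sin φ·ΔZ = (0.925032)(0.262970)(646.8) + (0.925032)(0.964804)(97.3) + (-0.379888)(-94.5) = 280.07 m.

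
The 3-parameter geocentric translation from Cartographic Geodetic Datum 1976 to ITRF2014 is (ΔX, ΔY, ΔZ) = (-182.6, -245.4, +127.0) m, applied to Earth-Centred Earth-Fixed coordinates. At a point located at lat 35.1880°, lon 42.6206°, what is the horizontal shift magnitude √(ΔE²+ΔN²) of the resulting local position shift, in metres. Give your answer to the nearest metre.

283 m

The local east axis at (φ, λ) is (−sin λ, cos λ, 0), so ΔE = −sin(42.6206°)·(-182.6) + cos(42.6206°)·(-245.4) = -56.93 m.
The local north axis is (−sin φ cos λ, −sin φ sin λ, cos φ), giving ΔN = 77.430 + 95.757 + 103.793 = 276.98 m.
Horizontal magnitude = √(ΔE² + ΔN²) = √((-56.93)² + 276.98²) = 282.77 m.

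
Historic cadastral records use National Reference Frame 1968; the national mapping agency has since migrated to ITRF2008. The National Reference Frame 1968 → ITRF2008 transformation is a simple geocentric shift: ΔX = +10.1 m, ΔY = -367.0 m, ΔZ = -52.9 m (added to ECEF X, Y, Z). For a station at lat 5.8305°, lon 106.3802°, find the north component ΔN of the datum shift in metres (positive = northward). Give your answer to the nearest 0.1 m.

The local north axis is (−sin φ cos λ, −sin φ sin λ, cos φ), giving ΔN = 0.289 + 35.769 − 52.626 = -16.57 m.

ΔN = -16.6 m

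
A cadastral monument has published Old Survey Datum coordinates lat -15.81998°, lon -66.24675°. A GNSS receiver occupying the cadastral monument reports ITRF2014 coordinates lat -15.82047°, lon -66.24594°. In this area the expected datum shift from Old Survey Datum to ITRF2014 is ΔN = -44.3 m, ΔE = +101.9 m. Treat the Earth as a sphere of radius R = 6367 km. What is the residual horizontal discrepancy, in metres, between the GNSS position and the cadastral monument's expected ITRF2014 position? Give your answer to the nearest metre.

Observed coordinate differences: Δφ = -0.00049°, Δλ = +0.00081°.
Converting to metres (1° lat = 111125 m, cos φ = 0.962123): observed ΔN = -54.5 m, observed ΔE = 86.6 m.
Subtracting the expected shift leaves a residual of -54.5 − (-44.3) = -10.2 m north and 86.6 − (101.9) = -15.3 m east.
Residual distance = √((-10.2)² + (-15.3)²) = 18.4 m.

18 m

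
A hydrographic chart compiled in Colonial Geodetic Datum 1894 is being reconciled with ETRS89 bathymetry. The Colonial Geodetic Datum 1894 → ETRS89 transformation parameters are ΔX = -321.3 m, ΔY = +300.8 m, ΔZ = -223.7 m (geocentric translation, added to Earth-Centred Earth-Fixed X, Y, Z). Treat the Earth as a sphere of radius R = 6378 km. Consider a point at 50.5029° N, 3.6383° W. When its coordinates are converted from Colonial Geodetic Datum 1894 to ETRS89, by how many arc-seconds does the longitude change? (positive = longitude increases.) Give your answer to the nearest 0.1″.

Δλ = 14.2″

sin φ = 0.771657, cos φ = 0.636039, sin λ = -0.063458, cos λ = 0.997985.
East component: ΔE = −sin λ·ΔX + cos λ·ΔY = −(-0.063458)(-321.3) + (0.997985)(300.8) = 279.80 m.
1° of latitude spans πR/180 = 111317 m; at latitude φ, 1° of longitude spans that × cos φ = 70802.0 m, so Δλ = 279.80 / 70802.0 × 3600 = 14.227″.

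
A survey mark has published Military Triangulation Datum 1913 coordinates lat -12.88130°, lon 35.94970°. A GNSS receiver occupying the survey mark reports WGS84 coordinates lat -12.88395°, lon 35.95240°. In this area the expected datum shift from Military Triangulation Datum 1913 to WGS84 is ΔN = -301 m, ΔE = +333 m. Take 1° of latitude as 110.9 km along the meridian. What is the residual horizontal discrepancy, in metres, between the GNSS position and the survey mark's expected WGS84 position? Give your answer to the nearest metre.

Observed coordinate differences: Δφ = -0.00265°, Δλ = +0.00270°.
Converting to metres (1° lat = 110900 m, cos φ = 0.974834): observed ΔN = -293.9 m, observed ΔE = 291.9 m.
Subtracting the expected shift leaves a residual of -293.9 − (-301) = 7.1 m north and 291.9 − (333) = -41.1 m east.
Residual distance = √(7.1² + (-41.1)²) = 41.7 m.

42 m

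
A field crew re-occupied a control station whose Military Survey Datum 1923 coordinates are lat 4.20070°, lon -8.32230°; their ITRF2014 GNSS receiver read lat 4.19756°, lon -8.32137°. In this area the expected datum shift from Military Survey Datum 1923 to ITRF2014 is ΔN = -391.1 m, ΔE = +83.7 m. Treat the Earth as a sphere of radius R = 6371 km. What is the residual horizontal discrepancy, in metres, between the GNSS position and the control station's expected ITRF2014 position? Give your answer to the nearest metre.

46 m

Observed coordinate differences: Δφ = -0.00314°, Δλ = +0.00093°.
Converting to metres (1° lat = 111195 m, cos φ = 0.997314): observed ΔN = -349.2 m, observed ΔE = 103.1 m.
Subtracting the expected shift leaves a residual of -349.2 − (-391.1) = 41.9 m north and 103.1 − (83.7) = 19.4 m east.
Residual distance = √(41.9² + 19.4²) = 46.2 m.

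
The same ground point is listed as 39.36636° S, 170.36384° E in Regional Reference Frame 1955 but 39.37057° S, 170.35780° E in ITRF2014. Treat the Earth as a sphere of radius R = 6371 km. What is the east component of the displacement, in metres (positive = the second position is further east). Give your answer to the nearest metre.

ΔE = -519 m

Δφ = -39.37057° − -39.36636° = -0.00421°; Δλ = 170.35780° − 170.36384° = -0.00604°.
1° along a meridian = πR/180 = 111195 m.
ΔN = Δφ × 111195 = -468.1 m; ΔE = Δλ × 111195 × cos(-39.36636°) = -0.00604 × 111195 × 0.773106 = -519.2 m.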